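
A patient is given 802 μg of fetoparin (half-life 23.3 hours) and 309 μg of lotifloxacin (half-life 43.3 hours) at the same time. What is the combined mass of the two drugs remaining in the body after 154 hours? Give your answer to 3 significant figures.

fetoparin: 802 × (1/2)^(154/23.3) = 802 × (1/2)^6.6094 ≈ 8.2136 μg.
lotifloxacin: 309 × (1/2)^(154/43.3) = 309 × (1/2)^3.5566 ≈ 26.262 μg.
Total = 8.2136 + 26.262 ≈ 34.475 μg.

34.5 μg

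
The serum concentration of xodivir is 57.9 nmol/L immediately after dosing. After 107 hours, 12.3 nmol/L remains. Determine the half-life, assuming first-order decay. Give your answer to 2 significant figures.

48 hours

A/A₀ = 12.3/57.9 ≈ 0.21244.
n = log₂(4.7073) ≈ 2.2349 half-lives elapsed in 107 hours.
t½ = 107/2.2349 ≈ 47.877 hours.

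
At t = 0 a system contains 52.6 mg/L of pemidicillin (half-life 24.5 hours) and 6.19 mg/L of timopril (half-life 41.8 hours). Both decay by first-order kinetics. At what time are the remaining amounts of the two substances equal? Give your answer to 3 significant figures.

Set 52.6·(1/2)^(t/24.5) = 6.19·(1/2)^(t/41.8).
Taking log₂: log₂(52.6/6.19) = t·(1/24.5 − 1/41.8).
log₂(8.4976) = 3.0871; 1/24.5 − 1/41.8 = 0.016893.
t = 3.0871 / 0.016893 ≈ 182.74 hours.

183 hours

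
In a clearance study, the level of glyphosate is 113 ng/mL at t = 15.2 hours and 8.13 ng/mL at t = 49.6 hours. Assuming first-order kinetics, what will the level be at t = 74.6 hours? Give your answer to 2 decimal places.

Over Δt = 49.6 − 15.2 = 34.4 hours, the level fell by a factor of 113/8.13 ≈ 13.899.
n = log₂(13.899) ≈ 3.7969 half-lives, so t½ = 34.4/3.7969 ≈ 9.06 hours.
From t = 49.6 to t = 74.6: 8.13 × (1/2)^((74.6−49.6)/9.06) ≈ 1.2007 ng/mL.

1.20 ng/mL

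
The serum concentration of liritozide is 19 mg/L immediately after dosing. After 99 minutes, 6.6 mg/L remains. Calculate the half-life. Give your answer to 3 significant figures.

A/A₀ = 6.6/19 ≈ 0.34737.
n = log₂(2.8788) ≈ 1.5255 half-lives elapsed in 99 minutes.
t½ = 99/1.5255 ≈ 64.898 minutes.

64.9 minutes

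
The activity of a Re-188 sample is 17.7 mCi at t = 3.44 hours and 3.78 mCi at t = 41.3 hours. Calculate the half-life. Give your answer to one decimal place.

17.0 hours

Over Δt = 41.3 − 3.44 = 37.86 hours, the level fell by a factor of 17.7/3.78 ≈ 4.6825.
n = log₂(4.6825) ≈ 2.2273 half-lives, so t½ = 37.86/2.2273 ≈ 16.998 hours.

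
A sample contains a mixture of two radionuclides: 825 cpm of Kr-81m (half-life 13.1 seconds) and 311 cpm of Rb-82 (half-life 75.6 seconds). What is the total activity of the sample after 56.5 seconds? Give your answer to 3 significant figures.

227 cpm

Kr-81m: 825 × (1/2)^(56.5/13.1) = 825 × (1/2)^4.313 ≈ 41.507 cpm.
Rb-82: 311 × (1/2)^(56.5/75.6) = 311 × (1/2)^0.74735 ≈ 185.26 cpm.
Total = 41.507 + 185.26 ≈ 226.77 cpm.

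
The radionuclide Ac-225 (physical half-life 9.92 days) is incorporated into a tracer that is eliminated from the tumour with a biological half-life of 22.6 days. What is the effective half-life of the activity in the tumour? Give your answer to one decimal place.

1/t_eff = 1/t_phys + 1/t_biol = 1/9.92 + 1/22.6 = 0.14505 per day.
t_eff = 9.92 × 22.6 / (9.92 + 22.6) ≈ 6.894 days.

6.9 days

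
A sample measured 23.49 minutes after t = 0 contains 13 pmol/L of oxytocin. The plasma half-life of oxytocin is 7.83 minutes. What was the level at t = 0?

Number of half-lives elapsed: n = 23.49/7.83 ≈ 3.
A₀ = A × 2^n = 13 × 2^3 = 13 × 8 ≈ 104 pmol/L.

104 pmol/L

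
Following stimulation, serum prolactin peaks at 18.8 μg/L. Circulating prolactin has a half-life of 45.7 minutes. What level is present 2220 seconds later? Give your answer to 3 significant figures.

10.7 μg/L

Convert the elapsed time: 2220 seconds = 37 minutes.
Number of half-lives: n = 37/45.7 ≈ 0.80963.
Remaining = 18.8 × (1/2)^0.80963 = 18.8 × 0.57053 ≈ 10.726 μg/L.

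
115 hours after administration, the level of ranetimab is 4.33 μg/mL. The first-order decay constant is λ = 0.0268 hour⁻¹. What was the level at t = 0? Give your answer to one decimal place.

t½ = ln 2 / λ = 0.69315 / 0.0268 ≈ 25.864 hours.
Number of half-lives elapsed: n = 115/25.864 ≈ 4.4464.
A₀ = A × 2^n = 4.33 × 2^4.4464 = 4.33 × 21.802 ≈ 94.402 μg/mL.

94.4 μg/mL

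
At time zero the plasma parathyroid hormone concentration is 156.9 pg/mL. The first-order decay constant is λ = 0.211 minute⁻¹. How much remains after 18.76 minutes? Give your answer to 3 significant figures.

3.00 pg/mL

t½ = ln 2 / λ = 0.69315 / 0.211 ≈ 3.2851 minutes.
Number of half-lives: n = 18.76/3.2851 ≈ 5.7107.
Remaining = 156.9 × (1/2)^5.7107 = 156.9 × 0.019094 ≈ 2.9959 pg/mL.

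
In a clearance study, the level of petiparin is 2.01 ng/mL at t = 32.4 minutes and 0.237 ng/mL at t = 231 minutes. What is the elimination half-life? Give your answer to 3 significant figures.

Over Δt = 231 − 32.4 = 198.6 minutes, the level fell by a factor of 2.01/0.237 ≈ 8.481.
n = log₂(8.481) ≈ 3.0842 half-lives, so t½ = 198.6/3.0842 ≈ 64.392 minutes.

64.4 minutes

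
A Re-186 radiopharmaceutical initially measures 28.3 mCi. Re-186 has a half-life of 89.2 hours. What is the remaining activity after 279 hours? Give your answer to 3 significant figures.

Number of half-lives: n = 279/89.2 ≈ 3.1278.
Remaining = 28.3 × (1/2)^3.1278 = 28.3 × 0.1144 ≈ 3.2376 mCi.

3.24 mCi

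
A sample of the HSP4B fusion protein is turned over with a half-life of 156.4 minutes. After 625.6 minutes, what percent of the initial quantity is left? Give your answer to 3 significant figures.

6.25%

n = 625.6/156.4 ≈ 4 half-lives.
Fraction remaining = (1/2)^4 ≈ 0.0625, i.e. 6.25%.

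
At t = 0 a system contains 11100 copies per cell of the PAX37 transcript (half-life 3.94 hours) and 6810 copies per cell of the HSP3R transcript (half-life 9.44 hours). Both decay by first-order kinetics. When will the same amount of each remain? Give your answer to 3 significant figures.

4.77 hours

Set 11100·(1/2)^(t/3.94) = 6810·(1/2)^(t/9.44).
Taking log₂: log₂(11100/6810) = t·(1/3.94 − 1/9.44).
log₂(1.63) = 0.70483; 1/3.94 − 1/9.44 = 0.14787.
t = 0.70483 / 0.14787 ≈ 4.7664 hours.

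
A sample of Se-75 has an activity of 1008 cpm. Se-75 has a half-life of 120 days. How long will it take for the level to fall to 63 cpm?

63/1008 = 1/16, so 4 half-lives have elapsed.
t = 4 × 120 = 480 days.

480 days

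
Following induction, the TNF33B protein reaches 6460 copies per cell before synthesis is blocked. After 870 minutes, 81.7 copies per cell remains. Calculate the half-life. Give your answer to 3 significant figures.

A/A₀ = 81.7/6460 ≈ 0.012647.
n = log₂(79.07) ≈ 6.3051 half-lives elapsed in 870 minutes.
t½ = 870/6.3051 ≈ 137.98 minutes.

138 minutes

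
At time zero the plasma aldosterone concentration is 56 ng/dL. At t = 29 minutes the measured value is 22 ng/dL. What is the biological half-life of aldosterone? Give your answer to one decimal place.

21.5 minutes

A/A₀ = 22/56 ≈ 0.39286.
n = log₂(2.5455) ≈ 1.3479 half-lives elapsed in 29 minutes.
t½ = 29/1.3479 ≈ 21.515 minutes.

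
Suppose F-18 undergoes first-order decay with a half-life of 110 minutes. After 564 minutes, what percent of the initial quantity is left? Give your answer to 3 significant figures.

2.86%

n = 564/110 ≈ 5.1273 half-lives.
Fraction remaining = (1/2)^5.1273 ≈ 0.028611, i.e. 2.8611%.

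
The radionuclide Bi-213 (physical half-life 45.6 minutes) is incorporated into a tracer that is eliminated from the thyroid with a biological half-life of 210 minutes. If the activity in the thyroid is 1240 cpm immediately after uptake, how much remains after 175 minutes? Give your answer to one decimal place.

48.7 cpm

1/t_eff = 1/t_phys + 1/t_biol = 1/45.6 + 1/210 = 0.026692 per minute.
t_eff = 45.6 × 210 / (45.6 + 210) ≈ 37.465 minutes.
Remaining = 1240 × (1/2)^(175/37.465) = 1240 × (1/2)^4.6711 ≈ 48.674 cpm.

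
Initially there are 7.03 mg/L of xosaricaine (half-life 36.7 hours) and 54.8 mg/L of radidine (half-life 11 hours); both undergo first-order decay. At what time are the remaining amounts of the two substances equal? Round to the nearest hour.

Set 7.03·(1/2)^(t/36.7) = 54.8·(1/2)^(t/11).
Taking log₂: log₂(7.03/54.8) = t·(1/36.7 − 1/11).
log₂(0.12828) = -2.9626; 1/36.7 − 1/11 = -0.063661.
t = -2.9626 / -0.063661 ≈ 46.537 hours.

47 hours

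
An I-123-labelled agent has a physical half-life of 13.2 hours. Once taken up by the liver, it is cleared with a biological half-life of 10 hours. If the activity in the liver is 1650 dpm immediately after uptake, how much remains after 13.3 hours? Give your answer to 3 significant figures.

326 dpm

1/t_eff = 1/t_phys + 1/t_biol = 1/13.2 + 1/10 = 0.17576 per hour.
t_eff = 13.2 × 10 / (13.2 + 10) ≈ 5.6897 hours.
Remaining = 1650 × (1/2)^(13.3/5.6897) = 1650 × (1/2)^2.3376 ≈ 326.44 dpm.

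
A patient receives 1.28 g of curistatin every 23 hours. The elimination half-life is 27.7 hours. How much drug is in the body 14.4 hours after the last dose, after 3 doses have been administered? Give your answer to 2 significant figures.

The 3 doses were given 60.4, 37.4, 14.4 hours ago.
Total = 1.28·(1/2)^(60.4/27.7) + 1.28·(1/2)^(37.4/27.7) + 1.28·(1/2)^(14.4/27.7)
      = 0.28237 + 0.50207 + 0.89273 ≈ 1.6772 g.

1.7 g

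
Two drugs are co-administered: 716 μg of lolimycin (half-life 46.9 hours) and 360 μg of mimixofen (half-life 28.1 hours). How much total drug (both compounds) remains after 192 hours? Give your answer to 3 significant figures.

45.1 μg

lolimycin: 716 × (1/2)^(192/46.9) = 716 × (1/2)^4.0938 ≈ 41.933 μg.
mimixofen: 360 × (1/2)^(192/28.1) = 360 × (1/2)^6.8327 ≈ 3.1582 μg.
Total = 41.933 + 3.1582 ≈ 45.091 μg.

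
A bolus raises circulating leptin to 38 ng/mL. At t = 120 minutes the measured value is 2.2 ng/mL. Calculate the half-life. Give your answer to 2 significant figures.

29 minutes

A/A₀ = 2.2/38 ≈ 0.057895.
n = log₂(17.273) ≈ 4.1104 half-lives elapsed in 120 minutes.
t½ = 120/4.1104 ≈ 29.194 minutes.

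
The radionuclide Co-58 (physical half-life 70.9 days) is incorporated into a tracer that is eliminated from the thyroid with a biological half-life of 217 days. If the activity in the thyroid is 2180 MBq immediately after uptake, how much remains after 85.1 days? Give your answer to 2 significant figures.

720 MBq

1/t_eff = 1/t_phys + 1/t_biol = 1/70.9 + 1/217 = 0.018713 per day.
t_eff = 70.9 × 217 / (70.9 + 217) ≈ 53.44 days.
Remaining = 2180 × (1/2)^(85.1/53.44) = 2180 × (1/2)^1.5924 ≈ 722.91 MBq.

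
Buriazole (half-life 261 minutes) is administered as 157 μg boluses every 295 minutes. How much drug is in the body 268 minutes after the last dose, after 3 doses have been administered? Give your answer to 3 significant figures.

128 μg

The 3 doses were given 858, 563, 268 minutes ago.
Total = 157·(1/2)^(858/261) + 157·(1/2)^(563/261) + 157·(1/2)^(268/261)
      = 16.081 + 35.201 + 77.054 ≈ 128.34 μg.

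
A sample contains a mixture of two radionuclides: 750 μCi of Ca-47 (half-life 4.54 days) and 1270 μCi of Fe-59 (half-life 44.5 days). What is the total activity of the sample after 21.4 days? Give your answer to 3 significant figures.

Ca-47: 750 × (1/2)^(21.4/4.54) = 750 × (1/2)^4.7137 ≈ 28.583 μCi.
Fe-59: 1270 × (1/2)^(21.4/44.5) = 1270 × (1/2)^0.4809 ≈ 909.99 μCi.
Total = 28.583 + 909.99 ≈ 938.58 μCi.

939 μCi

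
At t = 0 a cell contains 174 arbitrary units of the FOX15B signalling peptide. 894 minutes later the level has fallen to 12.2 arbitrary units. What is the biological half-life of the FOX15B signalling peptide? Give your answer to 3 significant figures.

A/A₀ = 12.2/174 ≈ 0.070115.
n = log₂(14.262) ≈ 3.8341 half-lives elapsed in 894 minutes.
t½ = 894/3.8341 ≈ 233.17 minutes.

233 minutes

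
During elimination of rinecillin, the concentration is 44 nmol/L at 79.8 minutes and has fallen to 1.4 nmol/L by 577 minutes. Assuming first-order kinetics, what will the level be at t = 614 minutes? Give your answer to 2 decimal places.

Over Δt = 577 − 79.8 = 497.2 minutes, the level fell by a factor of 44/1.4 ≈ 31.429.
n = log₂(31.429) ≈ 4.974 half-lives, so t½ = 497.2/4.974 ≈ 99.96 minutes.
From t = 577 to t = 614: 1.4 × (1/2)^((614−577)/99.96) ≈ 1.0832 nmol/L.

1.08 nmol/L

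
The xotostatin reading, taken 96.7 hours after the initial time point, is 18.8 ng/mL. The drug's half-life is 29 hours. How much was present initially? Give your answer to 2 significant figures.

Number of half-lives elapsed: n = 96.7/29 ≈ 3.3345.
A₀ = A × 2^n = 18.8 × 2^3.3345 = 18.8 × 10.087 ≈ 189.64 ng/mL.

190 ng/mL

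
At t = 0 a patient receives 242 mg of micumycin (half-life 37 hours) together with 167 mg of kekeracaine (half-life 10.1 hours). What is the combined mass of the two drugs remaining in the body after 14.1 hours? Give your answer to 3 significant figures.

249 mg

micumycin: 242 × (1/2)^(14.1/37) = 242 × (1/2)^0.38108 ≈ 185.82 mg.
kekeracaine: 167 × (1/2)^(14.1/10.1) = 167 × (1/2)^1.396 ≈ 63.455 mg.
Total = 185.82 + 63.455 ≈ 249.28 mg.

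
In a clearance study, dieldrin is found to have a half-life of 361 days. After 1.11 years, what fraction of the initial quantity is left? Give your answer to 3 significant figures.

0.459

1.11 years = 405.15 days.
n = 405.15/361 ≈ 1.1223 half-lives.
Fraction remaining = (1/2)^1.1223 ≈ 0.45936.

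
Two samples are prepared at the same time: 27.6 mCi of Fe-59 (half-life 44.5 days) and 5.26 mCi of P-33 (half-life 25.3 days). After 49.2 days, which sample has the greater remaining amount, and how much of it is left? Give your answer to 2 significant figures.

Fe-59, 13 mCi

Fe-59: 27.6 × (1/2)^1.1056 ≈ 12.826 mCi.
P-33: 5.26 × (1/2)^1.9447 ≈ 1.3664 mCi.
Fe-59 has more remaining, at ≈ 12.826 mCi.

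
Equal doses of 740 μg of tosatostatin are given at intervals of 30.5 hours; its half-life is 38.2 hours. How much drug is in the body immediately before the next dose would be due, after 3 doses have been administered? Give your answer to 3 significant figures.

811 μg

The 3 doses were given 91.5, 61, 30.5 hours ago.
Total = 740·(1/2)^(91.5/38.2) + 740·(1/2)^(61/38.2) + 740·(1/2)^(30.5/38.2)
      = 140.66 + 244.64 + 425.48 ≈ 810.78 μg.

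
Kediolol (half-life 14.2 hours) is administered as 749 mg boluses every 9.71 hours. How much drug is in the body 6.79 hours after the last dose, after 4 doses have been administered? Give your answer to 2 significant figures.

1200 mg

The 4 doses were given 35.92, 26.21, 16.5, 6.79 hours ago.
Total = 749·(1/2)^(35.92/14.2) + 749·(1/2)^(26.21/14.2) + 749·(1/2)^(16.5/14.2) + 749·(1/2)^(6.79/14.2)
      = 129.72 + 208.38 + 334.73 + 537.7 ≈ 1210.5 mg.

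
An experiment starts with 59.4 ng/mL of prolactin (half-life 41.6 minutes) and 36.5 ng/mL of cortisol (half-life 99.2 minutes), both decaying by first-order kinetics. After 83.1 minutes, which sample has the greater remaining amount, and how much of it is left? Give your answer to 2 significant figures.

prolactin: 59.4 × (1/2)^1.9976 ≈ 14.875 ng/mL.
cortisol: 36.5 × (1/2)^0.8377 ≈ 20.423 ng/mL.
Cortisol has more remaining, at ≈ 20.423 ng/mL.

cortisol, 20 ng/mL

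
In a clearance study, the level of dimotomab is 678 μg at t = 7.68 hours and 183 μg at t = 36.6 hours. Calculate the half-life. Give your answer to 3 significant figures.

15.3 hours

Over Δt = 36.6 − 7.68 = 28.92 hours, the level fell by a factor of 678/183 ≈ 3.7049.
n = log₂(3.7049) ≈ 1.8894 half-lives, so t½ = 28.92/1.8894 ≈ 15.306 hours.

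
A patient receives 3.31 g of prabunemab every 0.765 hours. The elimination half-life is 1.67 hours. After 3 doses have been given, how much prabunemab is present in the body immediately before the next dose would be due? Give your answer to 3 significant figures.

5.44 g

The 3 doses were given 2.295, 1.53, 0.765 hours ago.
Total = 3.31·(1/2)^(2.295/1.67) + 3.31·(1/2)^(1.53/1.67) + 3.31·(1/2)^(0.765/1.67)
      = 1.2768 + 1.754 + 2.4095 ≈ 5.4404 g.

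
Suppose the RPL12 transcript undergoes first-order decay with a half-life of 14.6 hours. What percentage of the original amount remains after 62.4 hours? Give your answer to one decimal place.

5.2%

n = 62.4/14.6 ≈ 4.274 half-lives.
Fraction remaining = (1/2)^4.274 ≈ 0.05169, i.e. 5.169%.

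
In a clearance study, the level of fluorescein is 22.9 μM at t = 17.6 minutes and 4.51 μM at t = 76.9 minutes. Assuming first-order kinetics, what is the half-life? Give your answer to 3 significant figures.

Over Δt = 76.9 − 17.6 = 59.3 minutes, the level fell by a factor of 22.9/4.51 ≈ 5.0776.
n = log₂(5.0776) ≈ 2.3441 half-lives, so t½ = 59.3/2.3441 ≈ 25.297 minutes.

25.3 minutes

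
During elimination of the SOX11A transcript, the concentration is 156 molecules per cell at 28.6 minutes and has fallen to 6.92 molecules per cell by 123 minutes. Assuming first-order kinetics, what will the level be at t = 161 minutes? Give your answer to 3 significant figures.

Over Δt = 123 − 28.6 = 94.4 minutes, the level fell by a factor of 156/6.92 ≈ 22.543.
n = log₂(22.543) ≈ 4.4946 half-lives, so t½ = 94.4/4.4946 ≈ 21.003 minutes.
From t = 123 to t = 161: 6.92 × (1/2)^((161−123)/21.003) ≈ 1.9745 molecules per cell.

1.97 molecules per cell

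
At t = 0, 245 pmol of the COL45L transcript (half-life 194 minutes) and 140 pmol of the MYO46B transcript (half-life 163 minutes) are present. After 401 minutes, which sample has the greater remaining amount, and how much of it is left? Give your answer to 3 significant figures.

COL45L transcript, 58.5 pmol

COL45L transcript: 245 × (1/2)^2.067 ≈ 58.47 pmol.
MYO46B transcript: 140 × (1/2)^2.4601 ≈ 25.442 pmol.
COL45L transcript has more remaining, at ≈ 58.47 pmol.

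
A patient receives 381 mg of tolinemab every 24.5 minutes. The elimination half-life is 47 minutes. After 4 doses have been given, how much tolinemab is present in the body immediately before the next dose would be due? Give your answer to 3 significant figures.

669 mg

The 4 doses were given 98, 73.5, 49, 24.5 minutes ago.
Total = 381·(1/2)^(98/47) + 381·(1/2)^(73.5/47) + 381·(1/2)^(49/47) + 381·(1/2)^(24.5/47)
      = 89.794 + 128.87 + 184.96 + 265.46 ≈ 669.09 mg.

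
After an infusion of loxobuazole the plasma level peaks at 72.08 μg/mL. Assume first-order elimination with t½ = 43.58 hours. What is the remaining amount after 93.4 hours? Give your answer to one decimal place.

16.3 μg/mL

Number of half-lives: n = 93.4/43.58 ≈ 2.1432.
Remaining = 72.08 × (1/2)^2.1432 = 72.08 × 0.22638 ≈ 16.317 μg/mL.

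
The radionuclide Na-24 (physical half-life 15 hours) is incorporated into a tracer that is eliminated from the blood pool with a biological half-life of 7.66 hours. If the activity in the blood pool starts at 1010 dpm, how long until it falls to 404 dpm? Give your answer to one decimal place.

6.7 hours

1/t_eff = 1/t_phys + 1/t_biol = 1/15 + 1/7.66 = 0.19721 per hour.
t_eff = 15 × 7.66 / (15 + 7.66) ≈ 5.0706 hours.
n = log₂(1010/404) ≈ 1.3219; t = 1.3219 × 5.0706 ≈ 6.703 hours.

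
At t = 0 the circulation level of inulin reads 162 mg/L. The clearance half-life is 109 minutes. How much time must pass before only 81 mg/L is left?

81/162 = 1/2, so 1 half-life has elapsed.
t = 1 × 109 = 109 minutes.

109 minutes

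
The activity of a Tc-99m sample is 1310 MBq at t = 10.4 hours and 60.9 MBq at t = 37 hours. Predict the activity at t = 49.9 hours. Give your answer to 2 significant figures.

14 MBq

Over Δt = 37 − 10.4 = 26.6 hours, the level fell by a factor of 1310/60.9 ≈ 21.511.
n = log₂(21.511) ≈ 4.427 half-lives, so t½ = 26.6/4.427 ≈ 6.0086 hours.
From t = 37 to t = 49.9: 60.9 × (1/2)^((49.9−37)/6.0086) ≈ 13.751 MBq.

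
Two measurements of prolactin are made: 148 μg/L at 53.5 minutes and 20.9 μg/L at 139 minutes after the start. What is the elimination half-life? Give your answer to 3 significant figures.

30.3 minutes

Over Δt = 139 − 53.5 = 85.5 minutes, the level fell by a factor of 148/20.9 ≈ 7.0813.
n = log₂(7.0813) ≈ 2.824 half-lives, so t½ = 85.5/2.824 ≈ 30.276 minutes.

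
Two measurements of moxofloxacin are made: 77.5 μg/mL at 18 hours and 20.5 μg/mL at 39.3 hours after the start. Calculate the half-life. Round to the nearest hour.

Over Δt = 39.3 − 18 = 21.3 hours, the level fell by a factor of 77.5/20.5 ≈ 3.7805.
n = log₂(3.7805) ≈ 1.9186 half-lives, so t½ = 21.3/1.9186 ≈ 11.102 hours.

11 hours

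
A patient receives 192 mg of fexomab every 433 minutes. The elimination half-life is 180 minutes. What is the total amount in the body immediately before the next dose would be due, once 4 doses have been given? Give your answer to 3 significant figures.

The 4 doses were given 1732, 1299, 866, 433 minutes ago.
Total = 192·(1/2)^(1732/180) + 192·(1/2)^(1299/180) + 192·(1/2)^(866/180) + 192·(1/2)^(433/180)
      = 0.24363 + 1.2908 + 6.8393 + 36.237 ≈ 44.611 mg.

44.6 mg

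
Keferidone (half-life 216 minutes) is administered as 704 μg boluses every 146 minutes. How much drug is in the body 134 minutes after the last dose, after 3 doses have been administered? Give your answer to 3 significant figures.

924 μg

The 3 doses were given 426, 280, 134 minutes ago.
Total = 704·(1/2)^(426/216) + 704·(1/2)^(280/216) + 704·(1/2)^(134/216)
      = 179.42 + 286.65 + 457.95 ≈ 924.02 μg.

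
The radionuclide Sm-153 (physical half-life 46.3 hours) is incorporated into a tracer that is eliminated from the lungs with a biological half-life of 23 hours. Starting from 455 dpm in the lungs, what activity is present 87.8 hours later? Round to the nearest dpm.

9 dpm

1/t_eff = 1/t_phys + 1/t_biol = 1/46.3 + 1/23 = 0.065077 per hour.
t_eff = 46.3 × 23 / (46.3 + 23) ≈ 15.367 hours.
Remaining = 455 × (1/2)^(87.8/15.367) = 455 × (1/2)^5.7137 ≈ 8.6698 dpm.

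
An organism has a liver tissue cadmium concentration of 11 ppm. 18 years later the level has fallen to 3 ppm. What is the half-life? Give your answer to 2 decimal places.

A/A₀ = 3/11 ≈ 0.27273.
n = log₂(3.6667) ≈ 1.8745 half-lives elapsed in 18 years.
t½ = 18/1.8745 ≈ 9.6027 years.

9.60 years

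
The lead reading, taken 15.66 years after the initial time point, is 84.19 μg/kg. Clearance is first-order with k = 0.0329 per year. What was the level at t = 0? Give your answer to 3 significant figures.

t½ = ln 2 / k = 0.69315 / 0.0329 ≈ 21.068 years.
Number of half-lives elapsed: n = 15.66/21.068 ≈ 0.7433.
A₀ = A × 2^n = 84.19 × 2^0.7433 = 84.19 × 1.674 ≈ 140.93 μg/kg.

141 μg/kg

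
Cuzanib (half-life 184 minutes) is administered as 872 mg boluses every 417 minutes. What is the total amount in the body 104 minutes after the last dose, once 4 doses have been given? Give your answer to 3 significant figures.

The 4 doses were given 1355, 938, 521, 104 minutes ago.
Total = 872·(1/2)^(1355/184) + 872·(1/2)^(938/184) + 872·(1/2)^(521/184) + 872·(1/2)^(104/184)
      = 5.2929 + 25.463 + 122.5 + 589.34 ≈ 742.6 mg.

743 mg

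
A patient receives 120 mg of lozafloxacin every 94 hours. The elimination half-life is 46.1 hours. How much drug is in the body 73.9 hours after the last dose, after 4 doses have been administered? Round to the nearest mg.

52 mg

The 4 doses were given 355.9, 261.9, 167.9, 73.9 hours ago.
Total = 120·(1/2)^(355.9/46.1) + 120·(1/2)^(261.9/46.1) + 120·(1/2)^(167.9/46.1) + 120·(1/2)^(73.9/46.1)
      = 0.56909 + 2.3388 + 9.6118 + 39.502 ≈ 52.022 mg.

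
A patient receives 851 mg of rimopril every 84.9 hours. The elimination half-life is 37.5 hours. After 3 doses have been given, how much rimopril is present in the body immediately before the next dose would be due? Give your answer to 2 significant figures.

220 mg

The 3 doses were given 254.7, 169.8, 84.9 hours ago.
Total = 851·(1/2)^(254.7/37.5) + 851·(1/2)^(169.8/37.5) + 851·(1/2)^(84.9/37.5)
      = 7.6795 + 36.886 + 177.17 ≈ 221.74 mg.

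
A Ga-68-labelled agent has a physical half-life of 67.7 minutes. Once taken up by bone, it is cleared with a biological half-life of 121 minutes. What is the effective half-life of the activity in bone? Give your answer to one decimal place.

1/t_eff = 1/t_phys + 1/t_biol = 1/67.7 + 1/121 = 0.023036 per minute.
t_eff = 67.7 × 121 / (67.7 + 121) ≈ 43.411 minutes.

43.4 minutes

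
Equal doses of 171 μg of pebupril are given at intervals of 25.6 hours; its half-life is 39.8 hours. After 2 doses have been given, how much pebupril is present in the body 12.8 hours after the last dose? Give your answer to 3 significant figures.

224 μg

The 2 doses were given 38.4, 12.8 hours ago.
Total = 171·(1/2)^(38.4/39.8) + 171·(1/2)^(12.8/39.8)
      = 87.61 + 136.83 ≈ 224.44 μg.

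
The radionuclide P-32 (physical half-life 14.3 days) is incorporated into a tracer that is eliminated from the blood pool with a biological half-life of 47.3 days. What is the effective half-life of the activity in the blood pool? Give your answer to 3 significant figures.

11.0 days

1/t_eff = 1/t_phys + 1/t_biol = 1/14.3 + 1/47.3 = 0.091072 per day.
t_eff = 14.3 × 47.3 / (14.3 + 47.3) ≈ 10.98 days.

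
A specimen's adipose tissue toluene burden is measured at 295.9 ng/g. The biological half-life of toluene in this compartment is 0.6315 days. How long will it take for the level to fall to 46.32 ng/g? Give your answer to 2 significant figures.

1.7 days

Fraction remaining = 46.32/295.9 ≈ 0.15654.
n = log₂(295.9/46.32) = ln(6.3882)/ln 2 ≈ 2.6754 half-lives.
t = n × t½ = 2.6754 × 0.6315 ≈ 1.6895 days.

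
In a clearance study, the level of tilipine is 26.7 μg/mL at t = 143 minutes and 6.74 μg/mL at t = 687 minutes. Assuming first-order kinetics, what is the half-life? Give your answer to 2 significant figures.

Over Δt = 687 − 143 = 544 minutes, the level fell by a factor of 26.7/6.74 ≈ 3.9614.
n = log₂(3.9614) ≈ 1.986 half-lives, so t½ = 544/1.986 ≈ 273.91 minutes.

270 minutes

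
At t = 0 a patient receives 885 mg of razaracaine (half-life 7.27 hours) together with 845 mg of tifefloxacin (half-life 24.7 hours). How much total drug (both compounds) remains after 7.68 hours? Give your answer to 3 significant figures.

razaracaine: 885 × (1/2)^(7.68/7.27) = 885 × (1/2)^1.0564 ≈ 425.54 mg.
tifefloxacin: 845 × (1/2)^(7.68/24.7) = 845 × (1/2)^0.31093 ≈ 681.17 mg.
Total = 425.54 + 681.17 ≈ 1106.7 mg.

1110 mg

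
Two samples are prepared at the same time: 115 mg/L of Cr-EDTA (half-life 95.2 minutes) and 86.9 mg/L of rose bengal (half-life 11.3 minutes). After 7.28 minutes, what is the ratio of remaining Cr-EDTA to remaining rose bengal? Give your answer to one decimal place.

Cr-EDTA: 115 × (1/2)^(7.28/95.2) = 115 × (1/2)^0.076471 ≈ 109.06 mg/L.
rose bengal: 86.9 × (1/2)^(7.28/11.3) = 86.9 × (1/2)^0.64425 ≈ 55.601 mg/L.
Ratio ≈ 109.06 / 55.601 ≈ 1.9615.

2.0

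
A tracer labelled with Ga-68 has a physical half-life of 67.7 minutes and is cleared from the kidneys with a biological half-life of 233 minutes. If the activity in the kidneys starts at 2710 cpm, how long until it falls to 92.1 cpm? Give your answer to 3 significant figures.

1/t_eff = 1/t_phys + 1/t_biol = 1/67.7 + 1/233 = 0.019063 per minute.
t_eff = 67.7 × 233 / (67.7 + 233) ≈ 52.458 minutes.
n = log₂(2710/92.1) ≈ 4.8789; t = 4.8789 × 52.458 ≈ 255.94 minutes.

256 minutes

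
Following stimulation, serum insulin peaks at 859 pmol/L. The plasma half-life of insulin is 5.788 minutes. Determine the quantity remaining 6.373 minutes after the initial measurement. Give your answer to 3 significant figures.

Number of half-lives: n = 6.373/5.788 ≈ 1.1011.
Remaining = 859 × (1/2)^1.1011 = 859 × 0.46617 ≈ 400.44 pmol/L.

400 pmol/L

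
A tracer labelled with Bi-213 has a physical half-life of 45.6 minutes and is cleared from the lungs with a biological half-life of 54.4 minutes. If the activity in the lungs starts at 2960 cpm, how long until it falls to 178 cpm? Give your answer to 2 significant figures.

1/t_eff = 1/t_phys + 1/t_biol = 1/45.6 + 1/54.4 = 0.040312 per minute.
t_eff = 45.6 × 54.4 / (45.6 + 54.4) ≈ 24.806 minutes.
n = log₂(2960/178) ≈ 4.0556; t = 4.0556 × 24.806 ≈ 100.61 minutes.

100 minutes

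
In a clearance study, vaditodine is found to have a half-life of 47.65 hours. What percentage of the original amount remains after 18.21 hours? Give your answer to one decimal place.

n = 18.21/47.65 ≈ 0.38216 half-lives.
Fraction remaining = (1/2)^0.38216 ≈ 0.76729, i.e. 76.729%.

76.7%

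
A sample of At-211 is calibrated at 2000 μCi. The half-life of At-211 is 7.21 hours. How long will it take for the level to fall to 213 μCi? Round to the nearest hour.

23 hours

Fraction remaining = 213/2000 ≈ 0.1065.
n = log₂(2000/213) = ln(9.3897)/ln 2 ≈ 3.2311 half-lives.
t = n × t½ = 3.2311 × 7.21 ≈ 23.296 hours.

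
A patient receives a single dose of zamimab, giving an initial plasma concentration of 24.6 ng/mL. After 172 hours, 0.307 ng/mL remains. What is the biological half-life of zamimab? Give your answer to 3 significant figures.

A/A₀ = 0.307/24.6 ≈ 0.01248.
n = log₂(80.13) ≈ 6.3243 half-lives elapsed in 172 hours.
t½ = 172/6.3243 ≈ 27.197 hours.

27.2 hours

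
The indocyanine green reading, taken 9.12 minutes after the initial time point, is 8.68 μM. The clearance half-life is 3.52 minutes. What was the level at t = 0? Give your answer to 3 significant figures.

Number of half-lives elapsed: n = 9.12/3.52 ≈ 2.5909.
A₀ = A × 2^n = 8.68 × 2^2.5909 = 8.68 × 6.0248 ≈ 52.295 μM.

52.3 μM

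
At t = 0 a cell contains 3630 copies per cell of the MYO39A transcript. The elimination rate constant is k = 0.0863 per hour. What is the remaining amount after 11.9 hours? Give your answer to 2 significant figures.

t½ = ln 2 / k = 0.69315 / 0.0863 ≈ 8.0318 hours.
Number of half-lives: n = 11.9/8.0318 ≈ 1.4816.
Remaining = 3630 × (1/2)^1.4816 = 3630 × 0.35809 ≈ 1299.9 copies per cell.

1300 copies per cell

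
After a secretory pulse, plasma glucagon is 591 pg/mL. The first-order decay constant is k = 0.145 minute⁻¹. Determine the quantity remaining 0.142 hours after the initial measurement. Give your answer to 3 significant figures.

172 pg/mL

t½ = ln 2 / k = 0.69315 / 0.145 ≈ 4.7803 minutes.
Convert the elapsed time: 0.142 hours = 8.52 minutes.
Number of half-lives: n = 8.52/4.7803 ≈ 1.7823.
Remaining = 591 × (1/2)^1.7823 = 591 × 0.29072 ≈ 171.81 pg/mL.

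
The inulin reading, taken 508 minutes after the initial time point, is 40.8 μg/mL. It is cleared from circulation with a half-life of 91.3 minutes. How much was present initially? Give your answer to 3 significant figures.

1930 μg/mL

Number of half-lives elapsed: n = 508/91.3 ≈ 5.5641.
A₀ = A × 2^n = 40.8 × 2^5.5641 = 40.8 × 47.31 ≈ 1930.2 μg/mL.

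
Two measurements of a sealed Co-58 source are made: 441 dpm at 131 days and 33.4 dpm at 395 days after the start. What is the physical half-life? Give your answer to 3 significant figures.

70.9 days

Over Δt = 395 − 131 = 264 days, the level fell by a factor of 441/33.4 ≈ 13.204.
n = log₂(13.204) ≈ 3.7229 half-lives, so t½ = 264/3.7229 ≈ 70.913 days.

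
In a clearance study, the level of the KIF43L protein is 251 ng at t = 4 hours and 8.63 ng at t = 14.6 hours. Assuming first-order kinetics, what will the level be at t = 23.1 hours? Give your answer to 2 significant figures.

0.58 ng

Over Δt = 14.6 − 4 = 10.6 hours, the level fell by a factor of 251/8.63 ≈ 29.085.
n = log₂(29.085) ≈ 4.8622 half-lives, so t½ = 10.6/4.8622 ≈ 2.1801 hours.
From t = 14.6 to t = 23.1: 8.63 × (1/2)^((23.1−14.6)/2.1801) ≈ 0.57852 ng.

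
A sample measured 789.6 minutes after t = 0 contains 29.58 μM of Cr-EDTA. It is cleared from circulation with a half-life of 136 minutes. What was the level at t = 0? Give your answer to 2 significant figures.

1700 μM

Number of half-lives elapsed: n = 789.6/136 ≈ 5.8059.
A₀ = A × 2^n = 29.58 × 2^5.8059 = 29.58 × 55.943 ≈ 1654.8 μM.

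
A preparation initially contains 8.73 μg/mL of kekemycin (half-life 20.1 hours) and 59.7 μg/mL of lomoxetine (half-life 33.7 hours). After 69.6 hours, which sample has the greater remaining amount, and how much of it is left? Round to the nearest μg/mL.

lomoxetine, 14 μg/mL

kekemycin: 8.73 × (1/2)^3.4627 ≈ 0.79185 μg/mL.
lomoxetine: 59.7 × (1/2)^2.0653 ≈ 14.265 μg/mL.
Lomoxetine has more remaining, at ≈ 14.265 μg/mL.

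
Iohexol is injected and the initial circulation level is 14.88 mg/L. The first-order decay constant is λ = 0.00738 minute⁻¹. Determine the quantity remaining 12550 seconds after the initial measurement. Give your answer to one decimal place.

t½ = ln 2 / λ = 0.69315 / 0.00738 ≈ 93.922 minutes.
Convert the elapsed time: 12550 seconds = 209.167 minutes.
Number of half-lives: n = 209.167/93.922 ≈ 2.227.
Remaining = 14.88 × (1/2)^2.227 = 14.88 × 0.2136 ≈ 3.1784 mg/L.

3.2 mg/L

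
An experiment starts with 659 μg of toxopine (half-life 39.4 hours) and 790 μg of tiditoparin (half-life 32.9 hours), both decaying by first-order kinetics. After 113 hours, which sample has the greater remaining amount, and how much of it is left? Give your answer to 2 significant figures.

toxopine, 90 μg

toxopine: 659 × (1/2)^2.868 ≈ 90.266 μg.
tiditoparin: 790 × (1/2)^3.4347 ≈ 73.062 μg.
Toxopine has more remaining, at ≈ 90.266 μg.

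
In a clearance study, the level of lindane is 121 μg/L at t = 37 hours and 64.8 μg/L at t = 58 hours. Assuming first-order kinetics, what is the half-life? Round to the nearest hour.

Over Δt = 58 − 37 = 21 hours, the level fell by a factor of 121/64.8 ≈ 1.8673.
n = log₂(1.8673) ≈ 0.90094 half-lives, so t½ = 21/0.90094 ≈ 23.309 hours.

23 hours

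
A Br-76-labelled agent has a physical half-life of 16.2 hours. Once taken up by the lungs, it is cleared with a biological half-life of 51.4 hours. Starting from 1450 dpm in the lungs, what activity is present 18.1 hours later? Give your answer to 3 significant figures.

524 dpm

1/t_eff = 1/t_phys + 1/t_biol = 1/16.2 + 1/51.4 = 0.081184 per hour.
t_eff = 16.2 × 51.4 / (16.2 + 51.4) ≈ 12.318 hours.
Remaining = 1450 × (1/2)^(18.1/12.318) = 1450 × (1/2)^1.4694 ≈ 523.63 dpm.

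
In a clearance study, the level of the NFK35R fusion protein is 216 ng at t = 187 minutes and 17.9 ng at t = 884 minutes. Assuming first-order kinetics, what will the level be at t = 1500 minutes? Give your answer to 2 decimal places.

1.98 ng

Over Δt = 884 − 187 = 697 minutes, the level fell by a factor of 216/17.9 ≈ 12.067.
n = log₂(12.067) ≈ 3.593 half-lives, so t½ = 697/3.593 ≈ 193.99 minutes.
From t = 884 to t = 1500: 17.9 × (1/2)^((1500−884)/193.99) ≈ 1.9813 ng.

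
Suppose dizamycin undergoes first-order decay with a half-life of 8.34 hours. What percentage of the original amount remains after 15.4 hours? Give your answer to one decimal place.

n = 15.4/8.34 ≈ 1.8465 half-lives.
Fraction remaining = (1/2)^1.8465 ≈ 0.27806, i.e. 27.806%.

27.8%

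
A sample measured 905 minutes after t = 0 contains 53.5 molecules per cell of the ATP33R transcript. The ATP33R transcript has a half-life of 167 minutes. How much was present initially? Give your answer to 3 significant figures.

Number of half-lives elapsed: n = 905/167 ≈ 5.4192.
A₀ = A × 2^n = 53.5 × 2^5.4192 = 53.5 × 42.789 ≈ 2289.2 molecules per cell.

2290 molecules per cell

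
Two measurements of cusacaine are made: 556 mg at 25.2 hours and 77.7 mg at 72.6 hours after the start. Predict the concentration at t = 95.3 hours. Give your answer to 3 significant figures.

Over Δt = 72.6 − 25.2 = 47.4 hours, the level fell by a factor of 556/77.7 ≈ 7.1557.
n = log₂(7.1557) ≈ 2.8391 half-lives, so t½ = 47.4/2.8391 ≈ 16.695 hours.
From t = 72.6 to t = 95.3: 77.7 × (1/2)^((95.3−72.6)/16.695) ≈ 30.278 mg.

30.3 mg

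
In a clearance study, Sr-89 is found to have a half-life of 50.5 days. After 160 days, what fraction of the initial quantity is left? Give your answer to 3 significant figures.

n = 160/50.5 ≈ 3.1683 half-lives.
Fraction remaining = (1/2)^3.1683 ≈ 0.11124.

0.111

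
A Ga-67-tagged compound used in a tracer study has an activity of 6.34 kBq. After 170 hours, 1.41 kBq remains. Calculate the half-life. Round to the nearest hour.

A/A₀ = 1.41/6.34 ≈ 0.2224.
n = log₂(4.4965) ≈ 2.1688 half-lives elapsed in 170 hours.
t½ = 170/2.1688 ≈ 78.385 hours.

78 hours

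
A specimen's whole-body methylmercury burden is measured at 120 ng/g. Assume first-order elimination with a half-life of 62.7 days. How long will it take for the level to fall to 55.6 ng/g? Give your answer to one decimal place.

69.6 days

Fraction remaining = 55.6/120 ≈ 0.46333.
n = log₂(120/55.6) = ln(2.1583)/ln 2 ≈ 1.1099 half-lives.
t = n × t½ = 1.1099 × 62.7 ≈ 69.589 days.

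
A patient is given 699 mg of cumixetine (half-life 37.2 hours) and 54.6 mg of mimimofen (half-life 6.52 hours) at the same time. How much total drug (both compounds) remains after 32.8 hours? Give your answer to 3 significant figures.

381 mg

cumixetine: 699 × (1/2)^(32.8/37.2) = 699 × (1/2)^0.88172 ≈ 379.36 mg.
mimimofen: 54.6 × (1/2)^(32.8/6.52) = 54.6 × (1/2)^5.0307 ≈ 1.6704 mg.
Total = 379.36 + 1.6704 ≈ 381.03 mg.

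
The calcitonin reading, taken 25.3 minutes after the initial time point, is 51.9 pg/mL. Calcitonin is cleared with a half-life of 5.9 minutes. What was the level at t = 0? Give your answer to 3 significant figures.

Number of half-lives elapsed: n = 25.3/5.9 ≈ 4.2881.
A₀ = A × 2^n = 51.9 × 2^4.2881 = 51.9 × 19.537 ≈ 1014 pg/mL.

1010 pg/mL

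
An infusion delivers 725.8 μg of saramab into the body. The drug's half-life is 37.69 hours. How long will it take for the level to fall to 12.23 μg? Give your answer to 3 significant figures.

Fraction remaining = 12.23/725.8 ≈ 0.01685.
n = log₂(725.8/12.23) = ln(59.346)/ln 2 ≈ 5.8911 half-lives.
t = n × t½ = 5.8911 × 37.69 ≈ 222.03 hours.

222 hours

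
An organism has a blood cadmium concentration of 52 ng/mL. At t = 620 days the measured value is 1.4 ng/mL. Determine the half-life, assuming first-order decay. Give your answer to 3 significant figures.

119 days

A/A₀ = 1.4/52 ≈ 0.026923.
n = log₂(37.143) ≈ 5.215 half-lives elapsed in 620 days.
t½ = 620/5.215 ≈ 118.89 days.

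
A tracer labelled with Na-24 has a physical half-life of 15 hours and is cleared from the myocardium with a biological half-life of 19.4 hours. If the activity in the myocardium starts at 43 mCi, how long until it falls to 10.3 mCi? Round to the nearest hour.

1/t_eff = 1/t_phys + 1/t_biol = 1/15 + 1/19.4 = 0.11821 per hour.
t_eff = 15 × 19.4 / (15 + 19.4) ≈ 8.4593 hours.
n = log₂(43/10.3) ≈ 2.0617; t = 2.0617 × 8.4593 ≈ 17.44 hours.

17 hours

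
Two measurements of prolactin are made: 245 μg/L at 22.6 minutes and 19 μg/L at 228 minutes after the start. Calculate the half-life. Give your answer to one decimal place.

55.7 minutes

Over Δt = 228 − 22.6 = 205.4 minutes, the level fell by a factor of 245/19 ≈ 12.895.
n = log₂(12.895) ≈ 3.6887 half-lives, so t½ = 205.4/3.6887 ≈ 55.683 minutes.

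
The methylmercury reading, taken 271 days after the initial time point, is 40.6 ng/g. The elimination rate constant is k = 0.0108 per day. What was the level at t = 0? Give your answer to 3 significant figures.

758 ng/g

t½ = ln 2 / k = 0.69315 / 0.0108 ≈ 64.18 days.
Number of half-lives elapsed: n = 271/64.18 ≈ 4.2225.
A₀ = A × 2^n = 40.6 × 2^4.2225 = 40.6 × 18.668 ≈ 757.91 ng/g.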